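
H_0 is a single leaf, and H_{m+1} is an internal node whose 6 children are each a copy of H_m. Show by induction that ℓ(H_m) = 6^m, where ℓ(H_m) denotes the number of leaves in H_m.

Base case: ℓ(H_0) = 1, and 6^0 = 1.
Assume ℓ(H_j) = 6^j.
Then ℓ(H_{j+1}) = 6·ℓ(H_j) = 6·6^j = 6^{j+1}.
Hence ℓ(H_m) = 6^m for every m ≥ 0, by induction.

ℓ(H_m) = 6^m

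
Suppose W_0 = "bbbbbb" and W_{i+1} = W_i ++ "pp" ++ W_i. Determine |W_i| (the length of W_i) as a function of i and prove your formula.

Claim: |W_i| = 2^{i+3} − 2.

Base case: |W_0| = 6, and 2^{0+3} − 2 = 6.
Assume |W_j| = 2^{j+3} − 2.
Then |W_{j+1}| = |W_j| + 2 + |W_j| = 2|W_j| + 2 = 2(2^{j+3} − 2) + 2 = 2^{j+1+3} − 4 + 2 = 2^{j+1+3} − 2.
By induction, |W_i| = 2^{i+3} − 2 for all i ≥ 0.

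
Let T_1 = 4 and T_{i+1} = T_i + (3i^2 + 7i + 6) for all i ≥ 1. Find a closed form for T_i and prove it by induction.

Claim: T_i = i^3 + 2i^2 + 3i − 2.

Base case: T_1 = 4, and 1^3 + 2·1^2 + 3·1 − 2 = 4.
Assume T_m = m^3 + 2m^2 + 3m − 2.
Then T_{m+1} = T_m + (3m^2 + 7m + 6) = (m^3 + 2m^2 + 3m − 2) + (3m^2 + 7m + 6) = m^3 + 5m^2 + 10m + 4,
and (m+1)^3 + 2·(m+1)^2 + 3·(m+1) − 2 = m^3 + 5m^2 + 10m + 4.
This completes the inductive step, so T_i = i^3 + 2i^2 + 3i − 2 for all i ≥ 1.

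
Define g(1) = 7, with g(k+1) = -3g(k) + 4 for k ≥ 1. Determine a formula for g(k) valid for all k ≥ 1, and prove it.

Claim: g(k) = -2·(-3)^k + 1.

Base case: g(1) = 7, and -2·(-3)^1 + 1 = 6 + 1 = 7.
Assume g(j) = -2·(-3)^j + 1 for some j ≥ 1.
Then g(j+1) = -3g(j) + 4 = -3·(-2·(-3)^j + 1) + 4 = 6·(-3)^j − 3 + 4 = -2·(-3)^{j+1} + 1.
By induction, g(k) = -2·(-3)^k + 1 for all k ≥ 1.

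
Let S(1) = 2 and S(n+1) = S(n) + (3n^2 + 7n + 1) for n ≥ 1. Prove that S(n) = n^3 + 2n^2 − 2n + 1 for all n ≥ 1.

Base case: S(1) = 2, and 1^3 + 2·1^2 − 2·1 + 1 = 2.
Assume S(r) = r^3 + 2r^2 − 2r + 1.
Then S(r+1) = S(r) + (3r^2 + 7r + 1) = (r^3 + 2r^2 − 2r + 1) + (3r^2 + 7r + 1) = r^3 + 5r^2 + 5r + 2,
and (r+1)^3 + 2·(r+1)^2 − 2·(r+1) + 1 = r^3 + 5r^2 + 5r + 2.
Hence S(n) = n^3 + 2n^2 − 2n + 1 for every n ≥ 1, by induction.

S(n) = n^3 + 2n^2 − 2n + 1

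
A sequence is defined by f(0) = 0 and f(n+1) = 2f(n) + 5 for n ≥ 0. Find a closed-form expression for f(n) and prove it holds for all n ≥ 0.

Claim: f(n) = 5·2^n − 5.

Base case: f(0) = 0, and 5·2^0 − 5 = 5 − 5 = 0.
Assume f(r) = 5·2^r − 5 for some r ≥ 0.
Then f(r+1) = 2f(r) + 5 = 2·(5·2^r − 5) + 5 = 10·2^r − 10 + 5 = 5·2^{r+1} − 5.
This completes the inductive step, so f(n) = 5·2^n − 5 for all n ≥ 0.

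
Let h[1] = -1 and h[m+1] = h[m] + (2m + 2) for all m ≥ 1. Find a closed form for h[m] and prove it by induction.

Claim: h[m] = m^2 + m − 3.

Base case: h[1] = -1, and 1^2 + 1 − 3 = -1.
Assume h[j] = j^2 + j − 3.
Then h[j+1] = h[j] + (2j + 2) = (j^2 + j − 3) + (2j + 2) = j^2 + 3j − 1,
and (j+1)^2 + (j+1) − 3 = j^2 + 3j − 1.
By induction, h[m] = m^2 + m − 3 for all m ≥ 1.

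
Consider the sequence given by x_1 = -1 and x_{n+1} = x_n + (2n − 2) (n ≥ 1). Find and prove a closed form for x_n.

Claim: x_n = n^2 − 3n + 1.

Base case: x_1 = -1, and 1^2 − 3·1 + 1 = -1.
Assume x_m = m^2 − 3m + 1.
Then x_{m+1} = x_m + (2m − 2) = (m^2 − 3m + 1) + (2m − 2) = m^2 − m − 1,
and (m+1)^2 − 3·(m+1) + 1 = m^2 − m − 1.
By induction, x_n = n^2 − 3n + 1 for all n ≥ 1.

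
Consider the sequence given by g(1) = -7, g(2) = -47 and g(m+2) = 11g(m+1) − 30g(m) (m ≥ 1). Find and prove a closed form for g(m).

Claim: g(m) = 5^m − 2·6^m.

Base cases: g(1) = -7 and 5^1 − 2·6^1 = -7; g(2) = -47 and 5^2 − 2·6^2 = -47.
Assume g(j) = 5^j − 2·6^j for all 1 ≤ j ≤ r, where r ≥ 2.
Then g(r+1) = 11g(r) − 30g(r−1) = 11·(5^r − 2·6^r) − 30·(5^{r−1} − 2·6^{r−1}) = (11·5 − 30)5^{r−1} − 2·(11·6 − 30)6^{r−1} = 25·5^{r−1} − 72·6^{r−1} = 5^{r+1} − 2·6^{r+1}.
By strong induction, g(m) = 5^m − 2·6^m for all m ≥ 1.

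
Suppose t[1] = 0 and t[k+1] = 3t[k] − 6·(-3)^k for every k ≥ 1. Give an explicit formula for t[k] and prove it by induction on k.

Claim: t[k] = 3^k + (-3)^k.

Base case: t[1] = 0, and 3^1 + (-3)^1 = 3 − 3 = 0.
Assume t[r] = 3^r + (-3)^r for some r ≥ 1.
Then t[r+1] = 3t[r] − 6·(-3)^r = 3·(3^r + (-3)^r) − 6·(-3)^r = 3^{r+1} + 3·(-3)^r − 6·(-3)^r = 3^{r+1} − 3·(-3)^r = 3^{r+1} + (-3)^{r+1}.
So the formula holds for r+1, and by induction t[k] = 3^k + (-3)^k for all k ≥ 1.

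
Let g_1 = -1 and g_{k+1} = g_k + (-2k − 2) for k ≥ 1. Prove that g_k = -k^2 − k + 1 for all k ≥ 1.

Base case: g_1 = -1, and -1^2 − 1 + 1 = -1.
Assume g_r = -r^2 − r + 1.
Then g_{r+1} = g_r + (-2r − 2) = (-r^2 − r + 1) + (-2r − 2) = -r^2 − 3r − 1,
and -(r+1)^2 − (r+1) + 1 = -r^2 − 3r − 1.
This completes the inductive step, so g_k = -k^2 − k + 1 for all k ≥ 1.

g_k = -k^2 − k + 1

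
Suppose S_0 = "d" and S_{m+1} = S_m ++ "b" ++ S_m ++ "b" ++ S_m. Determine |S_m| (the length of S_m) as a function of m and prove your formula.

Claim: |S_m| = 2·3^m − 1.

Base case: |S_0| = 1, and 2·3^0 − 1 = 1.
Assume |S_k| = 2·3^k − 1.
Then |S_{k+1}| = 3|S_k| + 2 = 3(2·3^k − 1) + 2 = 2·3^{k+1} − 3 + 2 = 2·3^{k+1} − 1.
By induction, |S_m| = 2·3^m − 1 for all m ≥ 0.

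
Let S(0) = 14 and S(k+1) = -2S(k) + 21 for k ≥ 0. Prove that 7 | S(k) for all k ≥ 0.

Base case: S(0) = 14 = 7·2, so 7 | S(0).
Assume 7 | S(j), so S(j) = 7t for some integer t.
Then S(j+1) = -2S(j) + 21 = -2·(7t) + 21 = 7(-2t + 3), so 7 | S(j+1).
This completes the inductive step, so 7 | S(k) for all k ≥ 0.

7 | S(k)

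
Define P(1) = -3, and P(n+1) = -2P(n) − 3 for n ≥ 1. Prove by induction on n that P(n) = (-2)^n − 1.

Base case: P(1) = -3, and (-2)^1 − 1 = -2 − 1 = -3.
Assume P(r) = (-2)^r − 1 for some r ≥ 1.
Then P(r+1) = -2P(r) − 3 = -2·((-2)^r − 1) − 3 = -2·(-2)^r + 2 − 3 = (-2)^{r+1} − 1.
By induction, P(n) = (-2)^n − 1 for all n ≥ 1.

P(n) = (-2)^n − 1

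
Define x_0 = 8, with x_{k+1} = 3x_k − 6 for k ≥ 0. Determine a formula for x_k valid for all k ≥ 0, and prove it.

Claim: x_k = 5·3^k + 3.

Base case: x_0 = 8, and 5·3^0 + 3 = 5 + 3 = 8.
Assume x_m = 5·3^m + 3 for some m ≥ 0.
Then x_{m+1} = 3x_m − 6 = 3·(5·3^m + 3) − 6 = 15·3^m + 9 − 6 = 5·3^{m+1} + 3.
Hence x_k = 5·3^k + 3 for every k ≥ 0, by induction.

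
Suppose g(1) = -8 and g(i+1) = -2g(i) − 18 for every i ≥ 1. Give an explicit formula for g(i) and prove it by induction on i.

Claim: g(i) = (-2)^i − 6.

Base case: g(1) = -8, and (-2)^1 − 6 = -2 − 6 = -8.
Assume g(r) = (-2)^r − 6 for some r ≥ 1.
Then g(r+1) = -2g(r) − 18 = -2·((-2)^r − 6) − 18 = -2·(-2)^r + 12 − 18 = (-2)^{r+1} − 6.
By induction, g(i) = (-2)^i − 6 for all i ≥ 1.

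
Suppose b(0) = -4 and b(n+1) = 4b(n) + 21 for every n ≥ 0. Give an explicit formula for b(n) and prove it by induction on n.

Claim: b(n) = 3·4^n − 7.

Base case: b(0) = -4, and 3·4^0 − 7 = 3 − 7 = -4.
Assume b(k) = 3·4^k − 7 for some k ≥ 0.
Then b(k+1) = 4b(k) + 21 = 4·(3·4^k − 7) + 21 = 12·4^k − 28 + 21 = 3·4^{k+1} − 7.
Hence b(n) = 3·4^n − 7 for every n ≥ 0, by induction.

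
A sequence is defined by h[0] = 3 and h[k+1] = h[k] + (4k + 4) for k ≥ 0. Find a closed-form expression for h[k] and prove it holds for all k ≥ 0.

Claim: h[k] = 2k^2 + 2k + 3.

Base case: h[0] = 3, and 2·0^2 + 2·0 + 3 = 3.
Assume h[r] = 2r^2 + 2r + 3.
Then h[r+1] = h[r] + (4r + 4) = (2r^2 + 2r + 3) + (4r + 4) = 2r^2 + 6r + 7,
and 2·(r+1)^2 + 2·(r+1) + 3 = 2r^2 + 6r + 7.
By induction, h[k] = 2k^2 + 2k + 3 for all k ≥ 0.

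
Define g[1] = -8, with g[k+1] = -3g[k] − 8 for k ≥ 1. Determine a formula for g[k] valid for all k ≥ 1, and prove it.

Claim: g[k] = 2·(-3)^k − 2.

Base case: g[1] = -8, and 2·(-3)^1 − 2 = -6 − 2 = -8.
Assume g[j] = 2·(-3)^j − 2 for some j ≥ 1.
Then g[j+1] = -3g[j] − 8 = -3·(2·(-3)^j − 2) − 8 = -6·(-3)^j + 6 − 8 = 2·(-3)^{j+1} − 2.
Hence g[k] = 2·(-3)^k − 2 for every k ≥ 1, by induction.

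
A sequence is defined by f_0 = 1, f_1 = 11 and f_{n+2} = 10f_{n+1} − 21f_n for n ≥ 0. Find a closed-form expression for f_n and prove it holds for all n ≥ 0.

Claim: f_n = -3^n + 2·7^n.

Base cases: f_0 = 1 and -3^0 + 2·7^0 = 1; f_1 = 11 and -3^1 + 2·7^1 = 11.
Assume f_j = -3^j + 2·7^j for all 0 ≤ j ≤ k, where k ≥ 1.
Then f_{k+1} = 10f_k − 21f_{k−1} = 10·(-3^k + 2·7^k) − 21·(-3^{k−1} + 2·7^{k−1}) = -(10·3 − 21)3^{k−1} + 2·(10·7 − 21)7^{k−1} = -9·3^{k−1} + 98·7^{k−1} = -3^{k+1} + 2·7^{k+1}.
So the formula holds for k+1, and by strong induction f_n = -3^n + 2·7^n for all n ≥ 0.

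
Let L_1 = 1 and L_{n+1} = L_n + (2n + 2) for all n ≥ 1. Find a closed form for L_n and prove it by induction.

Claim: L_n = n^2 + n − 1.

Base case: L_1 = 1, and 1^2 + 1 − 1 = 1.
Assume L_r = r^2 + r − 1.
Then L_{r+1} = L_r + (2r + 2) = (r^2 + r − 1) + (2r + 2) = r^2 + 3r + 1,
and (r+1)^2 + (r+1) − 1 = r^2 + 3r + 1.
By induction, L_n = n^2 + n − 1 for all n ≥ 1.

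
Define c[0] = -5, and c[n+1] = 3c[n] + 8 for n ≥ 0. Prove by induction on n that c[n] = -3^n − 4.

Base case: c[0] = -5, and -3^0 − 4 = -1 − 4 = -5.
Assume c[r] = -3^r − 4 for some r ≥ 0.
Then c[r+1] = 3c[r] + 8 = 3·(-3^r − 4) + 8 = -3^{r+1} − 12 + 8 = -3^{r+1} − 4.
By induction, c[n] = -3^n − 4 for all n ≥ 0.

c[n] = -3^n − 4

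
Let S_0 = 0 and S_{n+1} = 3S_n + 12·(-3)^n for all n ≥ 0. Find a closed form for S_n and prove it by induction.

Claim: S_n = 2·3^n − 2·(-3)^n.

Base case: S_0 = 0, and 2·3^0 − 2·(-3)^0 = 2 − 2 = 0.
Assume S_k = 2·3^k − 2·(-3)^k for some k ≥ 0.
Then S_{k+1} = 3S_k + 12·(-3)^k = 3·(2·3^k − 2·(-3)^k) + 12·(-3)^k = 2·3^{k+1} − 6·(-3)^k + 12·(-3)^k = 2·3^{k+1} + 6·(-3)^k = 2·3^{k+1} − 2·(-3)^{k+1}.
Hence S_n = 2·3^n − 2·(-3)^n for every n ≥ 0, by induction.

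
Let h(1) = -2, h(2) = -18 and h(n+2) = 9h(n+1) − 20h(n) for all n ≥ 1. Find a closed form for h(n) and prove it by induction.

Claim: h(n) = 2·4^n − 2·5^n.

Base cases: h(1) = -2 and 2·4^1 − 2·5^1 = -2; h(2) = -18 and 2·4^2 − 2·5^2 = -18.
Assume h(j) = 2·4^j − 2·5^j for all 1 ≤ j ≤ r, where r ≥ 2.
Then h(r+1) = 9h(r) − 20h(r−1) = 9·(2·4^r − 2·5^r) − 20·(2·4^{r−1} − 2·5^{r−1}) = 2·(9·4 − 20)4^{r−1} − 2·(9·5 − 20)5^{r−1} = 32·4^{r−1} − 50·5^{r−1} = 2·4^{r+1} − 2·5^{r+1}.
This completes the inductive step, so h(n) = 2·4^n − 2·5^n for all n ≥ 1.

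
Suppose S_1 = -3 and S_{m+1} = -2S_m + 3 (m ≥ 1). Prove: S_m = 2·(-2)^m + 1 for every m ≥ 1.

Base case: S_1 = -3, and 2·(-2)^1 + 1 = -4 + 1 = -3.
Assume S_k = 2·(-2)^k + 1 for some k ≥ 1.
Then S_{k+1} = -2S_k + 3 = -2·(2·(-2)^k + 1) + 3 = -4·(-2)^k − 2 + 3 = 2·(-2)^{k+1} + 1.
By induction, S_m = 2·(-2)^m + 1 for all m ≥ 1.

S_m = 2·(-2)^m + 1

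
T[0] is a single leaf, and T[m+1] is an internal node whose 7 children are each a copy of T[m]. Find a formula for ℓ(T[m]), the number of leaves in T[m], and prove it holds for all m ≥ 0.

Claim: ℓ(T[m]) = 7^m.

Base case: ℓ(T[0]) = 1, and 7^0 = 1.
Assume ℓ(T[r]) = 7^r.
Then ℓ(T[r+1]) = 7·ℓ(T[r]) = 7·7^r = 7^{r+1}.
By induction, ℓ(T[m]) = 7^m for all m ≥ 0.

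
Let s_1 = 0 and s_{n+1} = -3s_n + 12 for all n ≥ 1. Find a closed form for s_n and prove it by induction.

Claim: s_n = (-3)^n + 3.

Base case: s_1 = 0, and (-3)^1 + 3 = -3 + 3 = 0.
Assume s_m = (-3)^m + 3 for some m ≥ 1.
Then s_{m+1} = -3s_m + 12 = -3·((-3)^m + 3) + 12 = -3·(-3)^m − 9 + 12 = (-3)^{m+1} + 3.
By induction, s_n = (-3)^n + 3 for all n ≥ 1.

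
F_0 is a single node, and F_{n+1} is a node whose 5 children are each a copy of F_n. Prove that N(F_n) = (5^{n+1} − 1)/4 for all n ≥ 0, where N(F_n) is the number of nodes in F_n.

Base case: N(F_0) = 1, and (5^{0+1} − 1)/4 = 1.
Assume N(F_m) = (5^{m+1} − 1)/4.
Then N(F_{m+1}) = 1 + 5N(F_m) = 1 + 5·(5^{m+1} − 1)/4 = 1 + (5^{m+2} − 5)/4 = (4 + 5^{m+2} − 5)/4 = (5^{m+2} − 1)/4.
By induction, N(F_n) = (5^{n+1} − 1)/4 for all n ≥ 0.

N(F_n) = (5^{n+1} − 1)/4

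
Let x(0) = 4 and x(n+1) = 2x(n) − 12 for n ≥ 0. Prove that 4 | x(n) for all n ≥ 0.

Base case: x(0) = 4 = 4·1, so 4 | x(0).
Assume 4 | x(j), so x(j) = 4t for some integer t.
Then x(j+1) = 2x(j) − 12 = 2·(4t) − 12 = 4(2t − 3), so 4 | x(j+1).
By induction, 4 | x(n) for all n ≥ 0.

4 | x(n)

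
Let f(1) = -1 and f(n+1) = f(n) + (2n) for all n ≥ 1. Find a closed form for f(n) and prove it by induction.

Claim: f(n) = n^2 − n − 1.

Base case: f(1) = -1, and 1^2 − 1 − 1 = -1.
Assume f(k) = k^2 − k − 1.
Then f(k+1) = f(k) + (2k) = (k^2 − k − 1) + (2k) = k^2 + k − 1,
and (k+1)^2 − (k+1) − 1 = k^2 + k − 1.
This completes the inductive step, so f(n) = n^2 − n − 1 for all n ≥ 1.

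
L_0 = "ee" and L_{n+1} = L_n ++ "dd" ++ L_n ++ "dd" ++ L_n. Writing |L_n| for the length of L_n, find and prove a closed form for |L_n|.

Claim: |L_n| = 4·3^n − 2.

Base case: |L_0| = 2, and 4·3^0 − 2 = 2.
Assume |L_k| = 4·3^k − 2.
Then |L_{k+1}| = 3|L_k| + 4 = 3(4·3^k − 2) + 4 = 4·3^{k+1} − 6 + 4 = 4·3^{k+1} − 2.
By induction, |L_n| = 4·3^n − 2 for all n ≥ 0.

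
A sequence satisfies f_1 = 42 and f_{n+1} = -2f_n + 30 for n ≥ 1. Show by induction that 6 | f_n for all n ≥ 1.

Base case: f_1 = 42 = 6·7, so 6 | f_1.
Assume 6 | f_j, so f_j = 6t for some integer t.
Then f_{j+1} = -2f_j + 30 = -2·(6t) + 30 = 6(-2t + 5), so 6 | f_{j+1}.
By induction, 6 | f_n for all n ≥ 1.

6 | f_n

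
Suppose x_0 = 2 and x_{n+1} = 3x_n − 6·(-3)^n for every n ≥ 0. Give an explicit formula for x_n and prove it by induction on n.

Claim: x_n = 3^n + (-3)^n.

Base case: x_0 = 2, and 3^0 + (-3)^0 = 1 + 1 = 2.
Assume x_k = 3^k + (-3)^k for some k ≥ 0.
Then x_{k+1} = 3x_k − 6·(-3)^k = 3·(3^k + (-3)^k) − 6·(-3)^k = 3^{k+1} + 3·(-3)^k − 6·(-3)^k = 3^{k+1} − 3·(-3)^k = 3^{k+1} + (-3)^{k+1}.
So the formula holds for k+1, and by induction x_n = 3^n + (-3)^n for all n ≥ 0.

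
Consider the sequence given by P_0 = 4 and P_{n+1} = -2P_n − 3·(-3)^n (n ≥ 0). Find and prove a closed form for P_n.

Claim: P_n = (-2)^n + 3·(-3)^n.

Base case: P_0 = 4, and (-2)^0 + 3·(-3)^0 = 1 + 3 = 4.
Assume P_r = (-2)^r + 3·(-3)^r for some r ≥ 0.
Then P_{r+1} = -2P_r − 3·(-3)^r = -2·((-2)^r + 3·(-3)^r) − 3·(-3)^r = (-2)^{r+1} − 6·(-3)^r − 3·(-3)^r = (-2)^{r+1} − 9·(-3)^r = (-2)^{r+1} + 3·(-3)^{r+1}.
So the formula holds for r+1, and by induction P_n = (-2)^n + 3·(-3)^n for all n ≥ 0.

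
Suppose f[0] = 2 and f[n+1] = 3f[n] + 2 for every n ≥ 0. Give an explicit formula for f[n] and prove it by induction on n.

Claim: f[n] = 3^{n+1} − 1.

Base case: f[0] = 2, and 3^{0+1} − 1 = 3 − 1 = 2.
Assume f[j] = 3^{j+1} − 1 for some j ≥ 0.
Then f[j+1] = 3f[j] + 2 = 3·(3^{j+1} − 1) + 2 = 3^{j+2} − 3 + 2 = 3^{j+2} − 1.
So the formula holds for j+1, and by induction f[n] = 3^{n+1} − 1 for all n ≥ 0.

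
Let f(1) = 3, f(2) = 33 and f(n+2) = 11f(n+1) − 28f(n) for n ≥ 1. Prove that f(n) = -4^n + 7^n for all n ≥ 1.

Base cases: f(1) = 3 and -4^1 + 7^1 = 3; f(2) = 33 and -4^2 + 7^2 = 33.
Assume f(i) = -4^i + 7^i for all 1 ≤ i ≤ j, where j ≥ 2.
Then f(j+1) = 11f(j) − 28f(j−1) = 11·(-4^j + 7^j) − 28·(-4^{j−1} + 7^{j−1}) = -(11·4 − 28)4^{j−1} + (11·7 − 28)7^{j−1} = -16·4^{j−1} + 49·7^{j−1} = -4^{j+1} + 7^{j+1}.
So the formula holds for j+1, and by strong induction f(n) = -4^n + 7^n for all n ≥ 1.

f(n) = -4^n + 7^n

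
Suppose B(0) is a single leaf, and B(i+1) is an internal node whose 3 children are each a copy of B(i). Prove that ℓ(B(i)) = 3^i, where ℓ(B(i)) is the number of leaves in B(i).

Base case: ℓ(B(0)) = 1, and 3^0 = 1.
Assume ℓ(B(r)) = 3^r.
Then ℓ(B(r+1)) = 3·ℓ(B(r)) = 3·3^r = 3^{r+1}.
Hence ℓ(B(i)) = 3^i for every i ≥ 0, by induction.

ℓ(B(i)) = 3^i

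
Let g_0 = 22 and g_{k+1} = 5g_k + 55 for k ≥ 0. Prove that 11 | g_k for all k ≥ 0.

Base case: g_0 = 22 = 11·2, so 11 | g_0.
Assume 11 | g_m, so g_m = 11t for some integer t.
Then g_{m+1} = 5g_m + 55 = 5·(11t) + 55 = 11(5t + 5), so 11 | g_{m+1}.
By induction, 11 | g_k for all k ≥ 0.

11 | g_k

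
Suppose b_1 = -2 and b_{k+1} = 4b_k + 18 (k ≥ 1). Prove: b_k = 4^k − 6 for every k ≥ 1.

Base case: b_1 = -2, and 4^1 − 6 = 4 − 6 = -2.
Assume b_r = 4^r − 6 for some r ≥ 1.
Then b_{r+1} = 4b_r + 18 = 4·(4^r − 6) + 18 = 4^{r+1} − 24 + 18 = 4^{r+1} − 6.
So the formula holds for r+1, and by induction b_k = 4^k − 6 for all k ≥ 1.

b_k = 4^k − 6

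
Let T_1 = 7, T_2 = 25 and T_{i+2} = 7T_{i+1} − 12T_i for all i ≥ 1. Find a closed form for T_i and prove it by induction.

Claim: T_i = 4^i + 3^i.

Base cases: T_1 = 7 and 4^1 + 3^1 = 7; T_2 = 25 and 4^2 + 3^2 = 25.
Assume T_j = 4^j + 3^j for all 1 ≤ j ≤ r, where r ≥ 2.
Then T_{r+1} = 7T_r − 12T_{r−1} = 7·(4^r + 3^r) − 12·(4^{r−1} + 3^{r−1}) = (7·4 − 12)4^{r−1} + (7·3 − 12)3^{r−1} = 16·4^{r−1} + 9·3^{r−1} = 4^{r+1} + 3^{r+1}.
Hence T_i = 4^i + 3^i for every i ≥ 1, by strong induction.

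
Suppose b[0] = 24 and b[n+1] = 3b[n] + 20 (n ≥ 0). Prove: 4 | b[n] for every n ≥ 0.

Base case: b[0] = 24 = 4·6, so 4 | b[0].
Assume 4 | b[r], so b[r] = 4t for some integer t.
Then b[r+1] = 3b[r] + 20 = 3·(4t) + 20 = 4(3t + 5), so 4 | b[r+1].
This completes the inductive step, so 4 | b[n] for all n ≥ 0.

4 | b[n]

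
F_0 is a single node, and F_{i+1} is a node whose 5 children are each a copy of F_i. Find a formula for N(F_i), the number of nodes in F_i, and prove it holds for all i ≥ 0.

Claim: N(F_i) = (5^{i+1} − 1)/4.

Base case: N(F_0) = 1, and (5^{0+1} − 1)/4 = 1.
Assume N(F_m) = (5^{m+1} − 1)/4.
Then N(F_{m+1}) = 1 + 5N(F_m) = 1 + 5·(5^{m+1} − 1)/4 = 1 + (5^{m+2} − 5)/4 = (4 + 5^{m+2} − 5)/4 = (5^{m+2} − 1)/4.
Hence N(F_i) = (5^{i+1} − 1)/4 for every i ≥ 0, by induction.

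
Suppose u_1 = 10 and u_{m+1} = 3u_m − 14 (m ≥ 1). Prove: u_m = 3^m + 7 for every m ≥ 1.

Base case: u_1 = 10, and 3^1 + 7 = 3 + 7 = 10.
Assume u_j = 3^j + 7 for some j ≥ 1.
Then u_{j+1} = 3u_j − 14 = 3·(3^j + 7) − 14 = 3^{j+1} + 21 − 14 = 3^{j+1} + 7.
So the formula holds for j+1, and by induction u_m = 3^m + 7 for all m ≥ 1.

u_m = 3^m + 7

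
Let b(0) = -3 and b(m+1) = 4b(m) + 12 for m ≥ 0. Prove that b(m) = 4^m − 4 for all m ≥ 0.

Base case: b(0) = -3, and 4^0 − 4 = 1 − 4 = -3.
Assume b(r) = 4^r − 4 for some r ≥ 0.
Then b(r+1) = 4b(r) + 12 = 4·(4^r − 4) + 12 = 4^{r+1} − 16 + 12 = 4^{r+1} − 4.
This completes the inductive step, so b(m) = 4^m − 4 for all m ≥ 0.

b(m) = 4^m − 4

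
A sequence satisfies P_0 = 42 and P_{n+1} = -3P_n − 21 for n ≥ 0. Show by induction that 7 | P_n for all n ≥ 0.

Base case: P_0 = 42 = 7·6, so 7 | P_0.
Assume 7 | P_r, so P_r = 7t for some integer t.
Then P_{r+1} = -3P_r − 21 = -3·(7t) − 21 = 7(-3t − 3), so 7 | P_{r+1}.
This completes the inductive step, so 7 | P_n for all n ≥ 0.

7 | P_n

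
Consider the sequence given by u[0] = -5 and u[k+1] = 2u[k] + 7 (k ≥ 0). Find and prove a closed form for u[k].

Claim: u[k] = 2^{k+1} − 7.

Base case: u[0] = -5, and 2^{0+1} − 7 = 2 − 7 = -5.
Assume u[m] = 2^{m+1} − 7 for some m ≥ 0.
Then u[m+1] = 2u[m] + 7 = 2·(2^{m+1} − 7) + 7 = 2^{m+2} − 14 + 7 = 2^{m+2} − 7.
By induction, u[k] = 2^{k+1} − 7 for all k ≥ 0.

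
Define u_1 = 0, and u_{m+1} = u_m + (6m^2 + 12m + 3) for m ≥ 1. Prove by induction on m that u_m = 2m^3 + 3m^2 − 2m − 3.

Base case: u_1 = 0, and 2·1^3 + 3·1^2 − 2·1 − 3 = 0.
Assume u_k = 2k^3 + 3k^2 − 2k − 3.
Then u_{k+1} = u_k + (6k^2 + 12k + 3) = (2k^3 + 3k^2 − 2k − 3) + (6k^2 + 12k + 3) = 2k^3 + 9k^2 + 10k,
and 2·(k+1)^3 + 3·(k+1)^2 − 2·(k+1) − 3 = 2k^3 + 9k^2 + 10k.
By induction, u_m = 2m^3 + 3m^2 − 2m − 3 for all m ≥ 1.

u_m = 2m^3 + 3m^2 − 2m − 3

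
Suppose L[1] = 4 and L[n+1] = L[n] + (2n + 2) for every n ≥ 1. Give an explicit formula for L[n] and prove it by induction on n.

Claim: L[n] = n^2 + n + 2.

Base case: L[1] = 4, and 1^2 + 1 + 2 = 4.
Assume L[j] = j^2 + j + 2.
Then L[j+1] = L[j] + (2j + 2) = (j^2 + j + 2) + (2j + 2) = j^2 + 3j + 4,
and (j+1)^2 + (j+1) + 2 = j^2 + 3j + 4.
This completes the inductive step, so L[n] = n^2 + n + 2 for all n ≥ 1.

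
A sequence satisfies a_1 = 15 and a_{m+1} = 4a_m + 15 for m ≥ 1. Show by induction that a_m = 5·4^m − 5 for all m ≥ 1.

Base case: a_1 = 15, and 5·4^1 − 5 = 20 − 5 = 15.
Assume a_r = 5·4^r − 5 for some r ≥ 1.
Then a_{r+1} = 4a_r + 15 = 4·(5·4^r − 5) + 15 = 20·4^r − 20 + 15 = 5·4^{r+1} − 5.
By induction, a_m = 5·4^m − 5 for all m ≥ 1.

a_m = 5·4^m − 5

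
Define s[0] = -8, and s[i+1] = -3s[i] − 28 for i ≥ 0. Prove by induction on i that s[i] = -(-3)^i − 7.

Base case: s[0] = -8, and -(-3)^0 − 7 = -1 − 7 = -8.
Assume s[m] = -(-3)^m − 7 for some m ≥ 0.
Then s[m+1] = -3s[m] − 28 = -3·(-(-3)^m − 7) − 28 = 3·(-3)^m + 21 − 28 = -(-3)^{m+1} − 7.
So the formula holds for m+1, and by induction s[i] = -(-3)^i − 7 for all i ≥ 0.

s[i] = -(-3)^i − 7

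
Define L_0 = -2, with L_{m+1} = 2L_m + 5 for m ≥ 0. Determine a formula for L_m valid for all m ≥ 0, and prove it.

Claim: L_m = 3·2^m − 5.

Base case: L_0 = -2, and 3·2^0 − 5 = 3 − 5 = -2.
Assume L_r = 3·2^r − 5 for some r ≥ 0.
Then L_{r+1} = 2L_r + 5 = 2·(3·2^r − 5) + 5 = 6·2^r − 10 + 5 = 3·2^{r+1} − 5.
Hence L_m = 3·2^m − 5 for every m ≥ 0, by induction.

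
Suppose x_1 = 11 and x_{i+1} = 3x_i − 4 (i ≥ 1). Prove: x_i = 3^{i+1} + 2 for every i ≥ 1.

Base case: x_1 = 11, and 3^{1+1} + 2 = 9 + 2 = 11.
Assume x_k = 3^{k+1} + 2 for some k ≥ 1.
Then x_{k+1} = 3x_k − 4 = 3·(3^{k+1} + 2) − 4 = 3^{k+2} + 6 − 4 = 3^{k+2} + 2.
So the formula holds for k+1, and by induction x_i = 3^{i+1} + 2 for all i ≥ 1.

x_i = 3^{i+1} + 2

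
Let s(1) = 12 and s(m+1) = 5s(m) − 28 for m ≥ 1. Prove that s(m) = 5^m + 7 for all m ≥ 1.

Base case: s(1) = 12, and 5^1 + 7 = 5 + 7 = 12.
Assume s(j) = 5^j + 7 for some j ≥ 1.
Then s(j+1) = 5s(j) − 28 = 5·(5^j + 7) − 28 = 5^{j+1} + 35 − 28 = 5^{j+1} + 7.
This completes the inductive step, so s(m) = 5^m + 7 for all m ≥ 1.

s(m) = 5^m + 7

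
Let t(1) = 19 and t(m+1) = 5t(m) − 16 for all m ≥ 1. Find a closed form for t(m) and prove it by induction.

Claim: t(m) = 3·5^m + 4.

Base case: t(1) = 19, and 3·5^1 + 4 = 15 + 4 = 19.
Assume t(j) = 3·5^j + 4 for some j ≥ 1.
Then t(j+1) = 5t(j) − 16 = 5·(3·5^j + 4) − 16 = 15·5^j + 20 − 16 = 3·5^{j+1} + 4.
Hence t(m) = 3·5^m + 4 for every m ≥ 1, by induction.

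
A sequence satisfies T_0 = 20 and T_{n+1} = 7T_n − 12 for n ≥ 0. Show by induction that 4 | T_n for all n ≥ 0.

Base case: T_0 = 20 = 4·5, so 4 | T_0.
Assume 4 | T_k, so T_k = 4t for some integer t.
Then T_{k+1} = 7T_k − 12 = 7·(4t) − 12 = 4(7t − 3), so 4 | T_{k+1}.
This completes the inductive step, so 4 | T_n for all n ≥ 0.

4 | T_n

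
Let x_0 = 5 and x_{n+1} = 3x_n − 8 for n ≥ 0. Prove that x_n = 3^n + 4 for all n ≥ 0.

Base case: x_0 = 5, and 3^0 + 4 = 1 + 4 = 5.
Assume x_k = 3^k + 4 for some k ≥ 0.
Then x_{k+1} = 3x_k − 8 = 3·(3^k + 4) − 8 = 3^{k+1} + 12 − 8 = 3^{k+1} + 4.
So the formula holds for k+1, and by induction x_n = 3^n + 4 for all n ≥ 0.

x_n = 3^n + 4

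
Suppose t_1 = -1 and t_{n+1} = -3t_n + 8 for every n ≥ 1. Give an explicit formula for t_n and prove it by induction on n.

Claim: t_n = (-3)^n + 2.

Base case: t_1 = -1, and (-3)^1 + 2 = -3 + 2 = -1.
Assume t_j = (-3)^j + 2 for some j ≥ 1.
Then t_{j+1} = -3t_j + 8 = -3·((-3)^j + 2) + 8 = -3·(-3)^j − 6 + 8 = (-3)^{j+1} + 2.
By induction, t_n = (-3)^n + 2 for all n ≥ 1.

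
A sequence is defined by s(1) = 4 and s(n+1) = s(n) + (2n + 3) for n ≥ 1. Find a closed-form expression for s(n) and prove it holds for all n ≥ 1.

Claim: s(n) = n^2 + 2n + 1.

Base case: s(1) = 4, and 1^2 + 2·1 + 1 = 4.
Assume s(r) = r^2 + 2r + 1.
Then s(r+1) = s(r) + (2r + 3) = (r^2 + 2r + 1) + (2r + 3) = r^2 + 4r + 4,
and (r+1)^2 + 2·(r+1) + 1 = r^2 + 4r + 4.
Hence s(n) = n^2 + 2n + 1 for every n ≥ 1, by induction.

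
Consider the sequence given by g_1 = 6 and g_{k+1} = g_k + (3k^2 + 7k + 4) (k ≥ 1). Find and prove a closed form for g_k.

Claim: g_k = k^3 + 2k^2 + k + 2.

Base case: g_1 = 6, and 1^3 + 2·1^2 + 1 + 2 = 6.
Assume g_m = m^3 + 2m^2 + m + 2.
Then g_{m+1} = g_m + (3m^2 + 7m + 4) = (m^3 + 2m^2 + m + 2) + (3m^2 + 7m + 4) = m^3 + 5m^2 + 8m + 6,
and (m+1)^3 + 2·(m+1)^2 + (m+1) + 2 = m^3 + 5m^2 + 8m + 6.
By induction, g_k = k^3 + 2k^2 + k + 2 for all k ≥ 1.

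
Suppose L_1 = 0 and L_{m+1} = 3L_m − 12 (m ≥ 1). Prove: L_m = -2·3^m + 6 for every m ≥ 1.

Base case: L_1 = 0, and -2·3^1 + 6 = -6 + 6 = 0.
Assume L_r = -2·3^r + 6 for some r ≥ 1.
Then L_{r+1} = 3L_r − 12 = 3·(-2·3^r + 6) − 12 = -6·3^r + 18 − 12 = -2·3^{r+1} + 6.
So the formula holds for r+1, and by induction L_m = -2·3^m + 6 for all m ≥ 1.

L_m = -2·3^m + 6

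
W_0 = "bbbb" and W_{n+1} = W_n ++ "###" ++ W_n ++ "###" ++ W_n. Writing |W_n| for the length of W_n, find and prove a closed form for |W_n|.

Claim: |W_n| = 7·3^n − 3.

Base case: |W_0| = 4, and 7·3^0 − 3 = 4.
Assume |W_r| = 7·3^r − 3.
Then |W_{r+1}| = 3|W_r| + 6 = 3(7·3^r − 3) + 6 = 7·3^{r+1} − 9 + 6 = 7·3^{r+1} − 3.
By induction, |W_n| = 7·3^n − 3 for all n ≥ 0.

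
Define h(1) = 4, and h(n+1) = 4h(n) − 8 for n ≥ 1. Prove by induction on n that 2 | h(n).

Base case: h(1) = 4 = 2·2, so 2 | h(1).
Assume 2 | h(m), so h(m) = 2t for some integer t.
Then h(m+1) = 4h(m) − 8 = 4·(2t) − 8 = 2(4t − 4), so 2 | h(m+1).
Hence 2 | h(n) for every n ≥ 1, by induction.

2 | h(n)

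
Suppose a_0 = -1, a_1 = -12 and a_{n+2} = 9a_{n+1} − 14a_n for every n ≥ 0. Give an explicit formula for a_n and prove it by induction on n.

Claim: a_n = 2^n − 2·7^n.

Base cases: a_0 = -1 and 2^0 − 2·7^0 = -1; a_1 = -12 and 2^1 − 2·7^1 = -12.
Assume a_j = 2^j − 2·7^j for all 0 ≤ j ≤ k, where k ≥ 1.
Then a_{k+1} = 9a_k − 14a_{k−1} = 9·(2^k − 2·7^k) − 14·(2^{k−1} − 2·7^{k−1}) = (9·2 − 14)2^{k−1} − 2·(9·7 − 14)7^{k−1} = 4·2^{k−1} − 98·7^{k−1} = 2^{k+1} − 2·7^{k+1}.
So the formula holds for k+1, and by strong induction a_n = 2^n − 2·7^n for all n ≥ 0.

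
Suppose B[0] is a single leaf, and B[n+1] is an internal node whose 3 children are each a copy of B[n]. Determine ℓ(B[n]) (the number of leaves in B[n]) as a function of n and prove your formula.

Claim: ℓ(B[n]) = 3^n.

Base case: ℓ(B[0]) = 1, and 3^0 = 1.
Assume ℓ(B[m]) = 3^m.
Then ℓ(B[m+1]) = 3·ℓ(B[m]) = 3·3^m = 3^{m+1}.
So the formula holds for m+1, and by induction ℓ(B[n]) = 3^n for all n ≥ 0.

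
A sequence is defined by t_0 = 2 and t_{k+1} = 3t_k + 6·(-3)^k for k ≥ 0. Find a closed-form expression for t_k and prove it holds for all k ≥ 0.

Claim: t_k = 3·3^k − (-3)^k.

Base case: t_0 = 2, and 3·3^0 − (-3)^0 = 3 − 1 = 2.
Assume t_m = 3·3^m − (-3)^m for some m ≥ 0.
Then t_{m+1} = 3t_m + 6·(-3)^m = 3·(3·3^m − (-3)^m) + 6·(-3)^m = 3·3^{m+1} − 3·(-3)^m + 6·(-3)^m = 3·3^{m+1} + 3·(-3)^m = 3·3^{m+1} − (-3)^{m+1}.
This completes the inductive step, so t_k = 3·3^k − (-3)^k for all k ≥ 0.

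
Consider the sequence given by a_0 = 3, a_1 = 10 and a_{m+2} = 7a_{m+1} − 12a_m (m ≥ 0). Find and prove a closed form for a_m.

Claim: a_m = 4^m + 2·3^m.

Base cases: a_0 = 3 and 4^0 + 2·3^0 = 3; a_1 = 10 and 4^1 + 2·3^1 = 10.
Assume a_i = 4^i + 2·3^i for all 0 ≤ i ≤ j, where j ≥ 1.
Then a_{j+1} = 7a_j − 12a_{j−1} = 7·(4^j + 2·3^j) − 12·(4^{j−1} + 2·3^{j−1}) = (7·4 − 12)4^{j−1} + 2·(7·3 − 12)3^{j−1} = 16·4^{j−1} + 18·3^{j−1} = 4^{j+1} + 2·3^{j+1}.
Hence a_m = 4^m + 2·3^m for every m ≥ 0, by strong induction.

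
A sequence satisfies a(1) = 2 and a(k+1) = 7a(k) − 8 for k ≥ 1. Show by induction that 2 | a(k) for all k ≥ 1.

Base case: a(1) = 2 = 2·1, so 2 | a(1).
Assume 2 | a(j), so a(j) = 2t for some integer t.
Then a(j+1) = 7a(j) − 8 = 7·(2t) − 8 = 2(7t − 4), so 2 | a(j+1).
So the property holds for j+1, and by induction 2 | a(k) for all k ≥ 1.

2 | a(k)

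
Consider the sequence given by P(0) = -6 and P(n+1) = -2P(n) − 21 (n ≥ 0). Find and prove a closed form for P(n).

Claim: P(n) = (-2)^n − 7.

Base case: P(0) = -6, and (-2)^0 − 7 = 1 − 7 = -6.
Assume P(m) = (-2)^m − 7 for some m ≥ 0.
Then P(m+1) = -2P(m) − 21 = -2·((-2)^m − 7) − 21 = -2·(-2)^m + 14 − 21 = (-2)^{m+1} − 7.
Hence P(n) = (-2)^n − 7 for every n ≥ 0, by induction.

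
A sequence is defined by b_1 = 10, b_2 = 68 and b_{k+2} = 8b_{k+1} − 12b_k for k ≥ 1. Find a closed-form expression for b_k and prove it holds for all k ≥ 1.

Claim: b_k = 2·6^k − 2^k.

Base cases: b_1 = 10 and 2·6^1 − 2^1 = 10; b_2 = 68 and 2·6^2 − 2^2 = 68.
Assume b_j = 2·6^j − 2^j for all 1 ≤ j ≤ m, where m ≥ 2.
Then b_{m+1} = 8b_m − 12b_{m−1} = 8·(2·6^m − 2^m) − 12·(2·6^{m−1} − 2^{m−1}) = 2·(8·6 − 12)6^{m−1} − (8·2 − 12)2^{m−1} = 72·6^{m−1} − 4·2^{m−1} = 2·6^{m+1} − 2^{m+1}.
Hence b_k = 2·6^k − 2^k for every k ≥ 1, by strong induction.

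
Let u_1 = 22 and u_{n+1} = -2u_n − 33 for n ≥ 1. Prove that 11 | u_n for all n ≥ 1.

Base case: u_1 = 22 = 11·2, so 11 | u_1.
Assume 11 | u_j, so u_j = 11t for some integer t.
Then u_{j+1} = -2u_j − 33 = -2·(11t) − 33 = 11(-2t − 3), so 11 | u_{j+1}.
So the property holds for j+1, and by induction 11 | u_n for all n ≥ 1.

11 | u_n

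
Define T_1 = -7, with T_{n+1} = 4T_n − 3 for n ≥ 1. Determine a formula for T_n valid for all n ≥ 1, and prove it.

Claim: T_n = -2·4^n + 1.

Base case: T_1 = -7, and -2·4^1 + 1 = -8 + 1 = -7.
Assume T_m = -2·4^m + 1 for some m ≥ 1.
Then T_{m+1} = 4T_m − 3 = 4·(-2·4^m + 1) − 3 = -8·4^m + 4 − 3 = -2·4^{m+1} + 1.
By induction, T_n = -2·4^n + 1 for all n ≥ 1.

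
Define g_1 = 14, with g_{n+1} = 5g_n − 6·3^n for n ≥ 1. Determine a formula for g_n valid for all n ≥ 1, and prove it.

Claim: g_n = 5^n + 3·3^n.

Base case: g_1 = 14, and 5^1 + 3·3^1 = 5 + 9 = 14.
Assume g_r = 5^r + 3·3^r for some r ≥ 1.
Then g_{r+1} = 5g_r − 6·3^r = 5·(5^r + 3·3^r) − 6·3^r = 5^{r+1} + 15·3^r − 6·3^r = 5^{r+1} + 9·3^r = 5^{r+1} + 3·3^{r+1}.
This completes the inductive step, so g_n = 5^n + 3·3^n for all n ≥ 1.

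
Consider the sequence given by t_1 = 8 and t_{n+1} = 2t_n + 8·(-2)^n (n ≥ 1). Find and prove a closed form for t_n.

Claim: t_n = 2·2^n − 2·(-2)^n.

Base case: t_1 = 8, and 2·2^1 − 2·(-2)^1 = 4 + 4 = 8.
Assume t_k = 2·2^k − 2·(-2)^k for some k ≥ 1.
Then t_{k+1} = 2t_k + 8·(-2)^k = 2·(2·2^k − 2·(-2)^k) + 8·(-2)^k = 2·2^{k+1} − 4·(-2)^k + 8·(-2)^k = 2·2^{k+1} + 4·(-2)^k = 2·2^{k+1} − 2·(-2)^{k+1}.
This completes the inductive step, so t_n = 2·2^n − 2·(-2)^n for all n ≥ 1.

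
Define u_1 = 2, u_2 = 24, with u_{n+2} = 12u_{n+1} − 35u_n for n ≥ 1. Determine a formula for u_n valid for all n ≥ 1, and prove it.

Claim: u_n = -5^n + 7^n.

Base cases: u_1 = 2 and -5^1 + 7^1 = 2; u_2 = 24 and -5^2 + 7^2 = 24.
Assume u_i = -5^i + 7^i for all 1 ≤ i ≤ j, where j ≥ 2.
Then u_{j+1} = 12u_j − 35u_{j−1} = 12·(-5^j + 7^j) − 35·(-5^{j−1} + 7^{j−1}) = -(12·5 − 35)5^{j−1} + (12·7 − 35)7^{j−1} = -25·5^{j−1} + 49·7^{j−1} = -5^{j+1} + 7^{j+1}.
By strong induction, u_n = -5^n + 7^n for all n ≥ 1.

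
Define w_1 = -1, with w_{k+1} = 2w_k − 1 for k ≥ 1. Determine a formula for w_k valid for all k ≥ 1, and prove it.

Claim: w_k = -2^k + 1.

Base case: w_1 = -1, and -2^1 + 1 = -2 + 1 = -1.
Assume w_j = -2^j + 1 for some j ≥ 1.
Then w_{j+1} = 2w_j − 1 = 2·(-2^j + 1) − 1 = -2^{j+1} + 2 − 1 = -2^{j+1} + 1.
By induction, w_k = -2^k + 1 for all k ≥ 1.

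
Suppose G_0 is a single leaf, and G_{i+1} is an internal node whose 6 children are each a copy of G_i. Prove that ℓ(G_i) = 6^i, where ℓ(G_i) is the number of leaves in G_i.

Base case: ℓ(G_0) = 1, and 6^0 = 1.
Assume ℓ(G_r) = 6^r.
Then ℓ(G_{r+1}) = 6·ℓ(G_r) = 6·6^r = 6^{r+1}.
By induction, ℓ(G_i) = 6^i for all i ≥ 0.

ℓ(G_i) = 6^i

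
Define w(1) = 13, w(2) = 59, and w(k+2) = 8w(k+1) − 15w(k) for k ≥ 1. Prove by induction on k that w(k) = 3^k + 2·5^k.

Base cases: w(1) = 13 and 3^1 + 2·5^1 = 13; w(2) = 59 and 3^2 + 2·5^2 = 59.
Assume w(j) = 3^j + 2·5^j for all 1 ≤ j ≤ r, where r ≥ 2.
Then w(r+1) = 8w(r) − 15w(r−1) = 8·(3^r + 2·5^r) − 15·(3^{r−1} + 2·5^{r−1}) = (8·3 − 15)3^{r−1} + 2·(8·5 − 15)5^{r−1} = 9·3^{r−1} + 50·5^{r−1} = 3^{r+1} + 2·5^{r+1}.
This completes the inductive step, so w(k) = 3^k + 2·5^k for all k ≥ 1.

w(k) = 3^k + 2·5^k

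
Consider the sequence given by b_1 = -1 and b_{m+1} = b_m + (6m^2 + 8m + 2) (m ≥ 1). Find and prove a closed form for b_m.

Claim: b_m = 2m^3 + m^2 − m − 3.

Base case: b_1 = -1, and 2·1^3 + 1^2 − 1 − 3 = -1.
Assume b_j = 2j^3 + j^2 − j − 3.
Then b_{j+1} = b_j + (6j^2 + 8j + 2) = (2j^3 + j^2 − j − 3) + (6j^2 + 8j + 2) = 2j^3 + 7j^2 + 7j − 1,
and 2·(j+1)^3 + (j+1)^2 − (j+1) − 3 = 2j^3 + 7j^2 + 7j − 1.
This completes the inductive step, so b_m = 2m^3 + m^2 − m − 3 for all m ≥ 1.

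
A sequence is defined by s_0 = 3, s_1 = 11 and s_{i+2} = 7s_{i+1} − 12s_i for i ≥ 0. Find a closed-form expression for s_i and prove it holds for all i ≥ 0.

Claim: s_i = 3^i + 2·4^i.

Base cases: s_0 = 3 and 3^0 + 2·4^0 = 3; s_1 = 11 and 3^1 + 2·4^1 = 11.
Assume s_j = 3^j + 2·4^j for all 0 ≤ j ≤ m, where m ≥ 1.
Then s_{m+1} = 7s_m − 12s_{m−1} = 7·(3^m + 2·4^m) − 12·(3^{m−1} + 2·4^{m−1}) = (7·3 − 12)3^{m−1} + 2·(7·4 − 12)4^{m−1} = 9·3^{m−1} + 32·4^{m−1} = 3^{m+1} + 2·4^{m+1}.
Hence s_i = 3^i + 2·4^i for every i ≥ 0, by strong induction.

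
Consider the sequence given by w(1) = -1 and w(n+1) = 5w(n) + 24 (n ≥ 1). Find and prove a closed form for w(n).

Claim: w(n) = 5^n − 6.

Base case: w(1) = -1, and 5^1 − 6 = 5 − 6 = -1.
Assume w(j) = 5^j − 6 for some j ≥ 1.
Then w(j+1) = 5w(j) + 24 = 5·(5^j − 6) + 24 = 5^{j+1} − 30 + 24 = 5^{j+1} − 6.
So the formula holds for j+1, and by induction w(n) = 5^n − 6 for all n ≥ 1.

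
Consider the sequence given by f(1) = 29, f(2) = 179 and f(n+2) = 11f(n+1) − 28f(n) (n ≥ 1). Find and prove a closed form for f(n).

Claim: f(n) = 3·7^n + 2·4^n.

Base cases: f(1) = 29 and 3·7^1 + 2·4^1 = 29; f(2) = 179 and 3·7^2 + 2·4^2 = 179.
Assume f(j) = 3·7^j + 2·4^j for all 1 ≤ j ≤ m, where m ≥ 2.
Then f(m+1) = 11f(m) − 28f(m−1) = 11·(3·7^m + 2·4^m) − 28·(3·7^{m−1} + 2·4^{m−1}) = 3·(11·7 − 28)7^{m−1} + 2·(11·4 − 28)4^{m−1} = 147·7^{m−1} + 32·4^{m−1} = 3·7^{m+1} + 2·4^{m+1}.
This completes the inductive step, so f(n) = 3·7^n + 2·4^n for all n ≥ 1.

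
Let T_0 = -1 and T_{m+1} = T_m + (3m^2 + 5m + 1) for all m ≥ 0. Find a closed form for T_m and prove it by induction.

Claim: T_m = m^3 + m^2 − m − 1.

Base case: T_0 = -1, and 0^3 + 0^2 − 0 − 1 = -1.
Assume T_j = j^3 + j^2 − j − 1.
Then T_{j+1} = T_j + (3j^2 + 5j + 1) = (j^3 + j^2 − j − 1) + (3j^2 + 5j + 1) = j^3 + 4j^2 + 4j,
and (j+1)^3 + (j+1)^2 − (j+1) − 1 = j^3 + 4j^2 + 4j.
This completes the inductive step, so T_m = m^3 + m^2 − m − 1 for all m ≥ 0.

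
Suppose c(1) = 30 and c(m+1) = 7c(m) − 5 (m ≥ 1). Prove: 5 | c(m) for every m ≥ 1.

Base case: c(1) = 30 = 5·6, so 5 | c(1).
Assume 5 | c(k), so c(k) = 5t for some integer t.
Then c(k+1) = 7c(k) − 5 = 7·(5t) − 5 = 5(7t − 1), so 5 | c(k+1).
This completes the inductive step, so 5 | c(m) for all m ≥ 1.

5 | c(m)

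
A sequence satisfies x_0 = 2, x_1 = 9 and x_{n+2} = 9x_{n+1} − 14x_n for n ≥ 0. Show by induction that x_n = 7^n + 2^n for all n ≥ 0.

Base cases: x_0 = 2 and 7^0 + 2^0 = 2; x_1 = 9 and 7^1 + 2^1 = 9.
Assume x_i = 7^i + 2^i for all 0 ≤ i ≤ j, where j ≥ 1.
Then x_{j+1} = 9x_j − 14x_{j−1} = 9·(7^j + 2^j) − 14·(7^{j−1} + 2^{j−1}) = (9·7 − 14)7^{j−1} + (9·2 − 14)2^{j−1} = 49·7^{j−1} + 4·2^{j−1} = 7^{j+1} + 2^{j+1}.
Hence x_n = 7^n + 2^n for every n ≥ 0, by strong induction.

x_n = 7^n + 2^n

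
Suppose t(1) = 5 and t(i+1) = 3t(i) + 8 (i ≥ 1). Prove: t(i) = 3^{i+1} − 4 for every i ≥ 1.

Base case: t(1) = 5, and 3^{1+1} − 4 = 9 − 4 = 5.
Assume t(r) = 3^{r+1} − 4 for some r ≥ 1.
Then t(r+1) = 3t(r) + 8 = 3·(3^{r+1} − 4) + 8 = 3^{r+2} − 12 + 8 = 3^{r+2} − 4.
This completes the inductive step, so t(i) = 3^{i+1} − 4 for all i ≥ 1.

t(i) = 3^{i+1} − 4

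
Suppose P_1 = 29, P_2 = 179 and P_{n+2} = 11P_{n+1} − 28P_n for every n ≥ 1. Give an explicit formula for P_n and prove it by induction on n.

Claim: P_n = 3·7^n + 2·4^n.

Base cases: P_1 = 29 and 3·7^1 + 2·4^1 = 29; P_2 = 179 and 3·7^2 + 2·4^2 = 179.
Assume P_j = 3·7^j + 2·4^j for all 1 ≤ j ≤ m, where m ≥ 2.
Then P_{m+1} = 11P_m − 28P_{m−1} = 11·(3·7^m + 2·4^m) − 28·(3·7^{m−1} + 2·4^{m−1}) = 3·(11·7 − 28)7^{m−1} + 2·(11·4 − 28)4^{m−1} = 147·7^{m−1} + 32·4^{m−1} = 3·7^{m+1} + 2·4^{m+1}.
So the formula holds for m+1, and by strong induction P_n = 3·7^n + 2·4^n for all n ≥ 1.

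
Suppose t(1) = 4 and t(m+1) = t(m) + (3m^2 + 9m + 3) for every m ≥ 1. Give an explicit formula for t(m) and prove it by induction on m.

Claim: t(m) = m^3 + 3m^2 − m + 1.

Base case: t(1) = 4, and 1^3 + 3·1^2 − 1 + 1 = 4.
Assume t(r) = r^3 + 3r^2 − r + 1.
Then t(r+1) = t(r) + (3r^2 + 9r + 3) = (r^3 + 3r^2 − r + 1) + (3r^2 + 9r + 3) = r^3 + 6r^2 + 8r + 4,
and (r+1)^3 + 3·(r+1)^2 − (r+1) + 1 = r^3 + 6r^2 + 8r + 4.
Hence t(m) = m^3 + 3m^2 − m + 1 for every m ≥ 1, by induction.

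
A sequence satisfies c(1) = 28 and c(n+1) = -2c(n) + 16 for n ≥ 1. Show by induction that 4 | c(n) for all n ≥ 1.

Base case: c(1) = 28 = 4·7, so 4 | c(1).
Assume 4 | c(r), so c(r) = 4t for some integer t.
Then c(r+1) = -2c(r) + 16 = -2·(4t) + 16 = 4(-2t + 4), so 4 | c(r+1).
So the property holds for r+1, and by induction 4 | c(n) for all n ≥ 1.

4 | c(n)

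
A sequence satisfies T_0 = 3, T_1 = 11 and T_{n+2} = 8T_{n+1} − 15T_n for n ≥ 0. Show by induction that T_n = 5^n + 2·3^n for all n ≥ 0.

Base cases: T_0 = 3 and 5^0 + 2·3^0 = 3; T_1 = 11 and 5^1 + 2·3^1 = 11.
Assume T_j = 5^j + 2·3^j for all 0 ≤ j ≤ k, where k ≥ 1.
Then T_{k+1} = 8T_k − 15T_{k−1} = 8·(5^k + 2·3^k) − 15·(5^{k−1} + 2·3^{k−1}) = (8·5 − 15)5^{k−1} + 2·(8·3 − 15)3^{k−1} = 25·5^{k−1} + 18·3^{k−1} = 5^{k+1} + 2·3^{k+1}.
By strong induction, T_n = 5^n + 2·3^n for all n ≥ 0.

T_n = 5^n + 2·3^n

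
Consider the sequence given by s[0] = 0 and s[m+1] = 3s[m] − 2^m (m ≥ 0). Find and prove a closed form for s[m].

Claim: s[m] = -3^m + 2^m.

Base case: s[0] = 0, and -3^0 + 2^0 = -1 + 1 = 0.
Assume s[k] = -3^k + 2^k for some k ≥ 0.
Then s[k+1] = 3s[k] − 2^k = 3·(-3^k + 2^k) − 2^k = -3^{k+1} + 3·2^k − 2^k = -3^{k+1} + 2·2^k = -3^{k+1} + 2^{k+1}.
By induction, s[m] = -3^m + 2^m for all m ≥ 0.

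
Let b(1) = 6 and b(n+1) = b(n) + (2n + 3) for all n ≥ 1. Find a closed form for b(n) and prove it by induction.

Claim: b(n) = n^2 + 2n + 3.

Base case: b(1) = 6, and 1^2 + 2·1 + 3 = 6.
Assume b(r) = r^2 + 2r + 3.
Then b(r+1) = b(r) + (2r + 3) = (r^2 + 2r + 3) + (2r + 3) = r^2 + 4r + 6,
and (r+1)^2 + 2·(r+1) + 3 = r^2 + 4r + 6.
This completes the inductive step, so b(n) = n^2 + 2n + 3 for all n ≥ 1.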